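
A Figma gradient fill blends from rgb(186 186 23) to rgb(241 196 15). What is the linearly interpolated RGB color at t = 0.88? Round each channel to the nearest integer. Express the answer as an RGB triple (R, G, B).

(234, 195, 16)

R = 186 + 0.88 × (241 − 186) = 186 + 0.88 × 55 = 234.4 → 234
G = 186 + 0.88 × (196 − 186) = 186 + 0.88 × 10 = 194.8 → 195
B = 23 + 0.88 × (15 − 23) = 23 + 0.88 × -8 = 15.96 → 16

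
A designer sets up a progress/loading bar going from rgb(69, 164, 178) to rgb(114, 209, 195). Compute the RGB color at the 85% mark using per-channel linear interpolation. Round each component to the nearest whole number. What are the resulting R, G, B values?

(107, 202, 192)

85% corresponds to t = 0.85.
R = 69 + 0.85 × (114 − 69) = 69 + 0.85 × 45 = 107.25 → 107
G = 164 + 0.85 × (209 − 164) = 164 + 0.85 × 45 = 202.25 → 202
B = 178 + 0.85 × (195 − 178) = 178 + 0.85 × 17 = 192.45 → 192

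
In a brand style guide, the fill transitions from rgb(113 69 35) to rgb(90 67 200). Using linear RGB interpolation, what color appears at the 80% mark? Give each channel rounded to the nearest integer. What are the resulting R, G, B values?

(95, 67, 167)

80% corresponds to t = 0.8.
R = 113 + 0.8 × (90 − 113) = 113 + 0.8 × -23 = 94.6 → 95
G = 69 + 0.8 × (67 − 69) = 69 + 0.8 × -2 = 67.4 → 67
B = 35 + 0.8 × (200 − 35) = 35 + 0.8 × 165 = 167 → 167
So the blended color is (95, 67, 167), about #5f43a7.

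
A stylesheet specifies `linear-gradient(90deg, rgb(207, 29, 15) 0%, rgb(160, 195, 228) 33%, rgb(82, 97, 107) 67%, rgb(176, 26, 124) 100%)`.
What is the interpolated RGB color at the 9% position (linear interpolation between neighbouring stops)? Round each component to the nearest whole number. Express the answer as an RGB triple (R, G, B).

(194, 74, 73)

9% lies between the 0% and 33% stops, so the local fraction is t = (9 − 0)/(33 − 0) = 9/33 ≈ 0.2727.
R = 207 + 0.2727 × (160 − 207) = 194.183 → 194
G = 29 + 0.2727 × (195 − 29) = 74.268 → 74
B = 15 + 0.2727 × (228 − 15) = 73.085 → 73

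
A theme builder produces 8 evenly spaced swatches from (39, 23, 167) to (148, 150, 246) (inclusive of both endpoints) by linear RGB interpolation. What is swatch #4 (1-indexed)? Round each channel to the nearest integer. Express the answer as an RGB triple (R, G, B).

With 8 swatches and endpoints inclusive, swatch 4 sits at t = (4 − 1)/(8 − 1) = 3/7 ≈ 0.4286.
R = 39 + 0.4286 × (148 − 39) = 85.717 → 86
G = 23 + 0.4286 × (150 − 23) = 77.432 → 77
B = 167 + 0.4286 × (246 − 167) = 200.859 → 201

(86, 77, 201)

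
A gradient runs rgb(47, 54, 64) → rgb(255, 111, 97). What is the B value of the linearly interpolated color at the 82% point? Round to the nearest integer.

91

B = 64 + 0.82 × (97 − 64) = 91.06 → 91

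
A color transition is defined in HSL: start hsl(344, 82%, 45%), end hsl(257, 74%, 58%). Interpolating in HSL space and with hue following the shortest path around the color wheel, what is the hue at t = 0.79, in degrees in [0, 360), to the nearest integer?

Hue arc: Δh = 257 − 344 = -87° (|Δh| ≤ 180, already the shorter path).
H = 344 + 0.79 × (-87) = 275.27 → 275°

275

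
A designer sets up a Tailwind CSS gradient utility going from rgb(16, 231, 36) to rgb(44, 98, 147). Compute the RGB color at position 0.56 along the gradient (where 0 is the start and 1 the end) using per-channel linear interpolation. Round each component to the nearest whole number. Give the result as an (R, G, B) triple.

R = 16 + 0.56 × (44 − 16) = 16 + 0.56 × 28 = 31.68 → 32
G = 231 + 0.56 × (98 − 231) = 231 + 0.56 × -133 = 156.52 → 157
B = 36 + 0.56 × (147 − 36) = 36 + 0.56 × 111 = 98.16 → 98

(32, 157, 98)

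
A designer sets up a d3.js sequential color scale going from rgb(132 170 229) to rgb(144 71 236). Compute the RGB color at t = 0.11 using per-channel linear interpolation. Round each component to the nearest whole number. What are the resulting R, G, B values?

R = 132 + 0.11 × (144 − 132) = 132 + 0.11 × 12 = 133.32 → 133
G = 170 + 0.11 × (71 − 170) = 170 + 0.11 × -99 = 159.11 → 159
B = 229 + 0.11 × (236 − 229) = 229 + 0.11 × 7 = 229.77 → 230

(133, 159, 230)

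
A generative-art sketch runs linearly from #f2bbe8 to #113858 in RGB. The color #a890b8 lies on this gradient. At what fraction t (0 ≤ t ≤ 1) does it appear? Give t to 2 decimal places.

0.33

Invert the lerp on the R channel (largest span, 225): t = (168 − 242) / (17 − 242) = -74/-225 = 0.32889.
Check on G: (144 − 187)/(56 − 187) = 0.3282 ✓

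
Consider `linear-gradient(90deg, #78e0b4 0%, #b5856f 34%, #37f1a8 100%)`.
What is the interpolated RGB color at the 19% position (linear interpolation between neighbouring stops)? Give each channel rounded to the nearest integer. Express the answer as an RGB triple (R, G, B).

19% lies between the 0% and 34% stops, so the local fraction is t = (19 − 0)/(34 − 0) = 19/34 ≈ 0.5588.
#78e0b4 → (120, 224, 180); #b5856f → (181, 133, 111).
R = 120 + 0.5588 × (181 − 120) = 154.087 → 154
G = 224 + 0.5588 × (133 − 224) = 173.149 → 173
B = 180 + 0.5588 × (111 − 180) = 141.443 → 141

(154, 173, 141)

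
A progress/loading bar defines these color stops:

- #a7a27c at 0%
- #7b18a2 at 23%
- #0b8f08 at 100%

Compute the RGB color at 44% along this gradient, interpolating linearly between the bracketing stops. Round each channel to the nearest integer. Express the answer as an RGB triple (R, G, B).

44% lies between the 23% and 100% stops, so the local fraction is t = (44 − 23)/(100 − 23) = 21/77 ≈ 0.2727.
#7b18a2 → (123, 24, 162); #0b8f08 → (11, 143, 8).
R = 123 + 0.2727 × (11 − 123) = 92.458 → 92
G = 24 + 0.2727 × (143 − 24) = 56.451 → 56
B = 162 + 0.2727 × (8 − 162) = 120.004 → 120

(92, 56, 120)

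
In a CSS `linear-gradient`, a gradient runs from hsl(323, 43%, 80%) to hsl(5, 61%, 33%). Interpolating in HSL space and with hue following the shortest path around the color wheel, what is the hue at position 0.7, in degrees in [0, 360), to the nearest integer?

Hue: 5 − 323 = -318°, but |-318| > 180 so the shorter arc goes the other way: Δh = -318 + 360 = 42°.
H = 323 + 0.7 × (42) = 352.4 → 352°

352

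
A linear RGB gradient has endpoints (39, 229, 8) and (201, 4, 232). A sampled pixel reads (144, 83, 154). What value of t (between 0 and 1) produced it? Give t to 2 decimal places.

Invert the lerp on the G channel (largest span, 225): t = (83 − 229) / (4 − 229) = -146/-225 = 0.64889.
Check on R: (144 − 39)/(201 − 39) = 0.6481 ✓

0.65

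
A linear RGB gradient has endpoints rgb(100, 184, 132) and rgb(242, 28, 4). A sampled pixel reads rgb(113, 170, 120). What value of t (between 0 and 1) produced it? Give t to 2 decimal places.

Invert the lerp on the G channel (largest span, 156): t = (170 − 184) / (28 − 184) = -14/-156 = 0.089744.
Check on R: (113 − 100)/(242 − 100) = 0.09155 ✓

0.09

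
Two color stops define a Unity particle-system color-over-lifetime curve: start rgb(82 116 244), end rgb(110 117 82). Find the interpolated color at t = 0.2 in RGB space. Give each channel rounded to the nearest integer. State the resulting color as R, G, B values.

R = 82 + 0.2 × (110 − 82) = 82 + 0.2 × 28 = 87.6 → 88
G = 116 + 0.2 × (117 − 116) = 116 + 0.2 × 1 = 116.2 → 116
B = 244 + 0.2 × (82 − 244) = 244 + 0.2 × -162 = 211.6 → 212
So the blended color is (88, 116, 212), about #5874d4.

(88, 116, 212)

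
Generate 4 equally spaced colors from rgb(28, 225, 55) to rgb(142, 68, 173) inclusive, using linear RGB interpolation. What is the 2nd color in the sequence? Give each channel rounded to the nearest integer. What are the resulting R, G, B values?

(66, 173, 94)

With 4 swatches and endpoints inclusive, swatch 2 sits at t = (2 − 1)/(4 − 1) = 1/3 ≈ 0.3333.
R = 28 + 0.3333 × (142 − 28) = 65.996 → 66
G = 225 + 0.3333 × (68 − 225) = 172.672 → 173
B = 55 + 0.3333 × (173 − 55) = 94.329 → 94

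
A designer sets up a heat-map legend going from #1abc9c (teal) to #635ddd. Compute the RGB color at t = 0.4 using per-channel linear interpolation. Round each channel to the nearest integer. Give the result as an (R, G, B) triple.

#1abc9c → (26, 188, 156); #635ddd → (99, 93, 221).
R = 26 + 0.4 × (99 − 26) = 26 + 0.4 × 73 = 55.2 → 55
G = 188 + 0.4 × (93 − 188) = 188 + 0.4 × -95 = 150 → 150
B = 156 + 0.4 × (221 − 156) = 156 + 0.4 × 65 = 182 → 182

(55, 150, 182)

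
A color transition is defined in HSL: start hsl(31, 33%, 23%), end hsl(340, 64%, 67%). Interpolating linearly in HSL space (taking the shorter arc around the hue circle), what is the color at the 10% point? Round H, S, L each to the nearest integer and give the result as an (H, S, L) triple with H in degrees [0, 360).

Hue: 340 − 31 = 309°, but |309| > 180 so the shorter arc goes the other way: Δh = 309 − 360 = -51°.
H = 31 + 0.1 × (-51) = 25.9 → 26°
S = 33 + 0.1 × (64 − 33) = 36.1 → 36%
L = 23 + 0.1 × (67 − 23) = 27.4 → 27%

(26, 36, 27)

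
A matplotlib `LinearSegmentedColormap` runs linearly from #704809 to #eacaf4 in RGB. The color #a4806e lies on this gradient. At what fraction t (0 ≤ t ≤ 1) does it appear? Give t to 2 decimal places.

0.43

Invert the lerp on the B channel (largest span, 235): t = (110 − 9) / (244 − 9) = 101/235 = 0.42979.
Check on R: (164 − 112)/(234 − 112) = 0.4262 ✓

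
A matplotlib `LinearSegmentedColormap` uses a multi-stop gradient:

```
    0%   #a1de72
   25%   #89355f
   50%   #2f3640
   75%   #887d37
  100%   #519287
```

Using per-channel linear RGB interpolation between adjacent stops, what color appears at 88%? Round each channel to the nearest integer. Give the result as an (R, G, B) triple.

88% lies between the 75% and 100% stops, so the local fraction is t = (88 − 75)/(100 − 75) = 13/25 ≈ 0.52.
#887d37 → (136, 125, 55); #519287 → (81, 146, 135).
R = 136 + 0.52 × (81 − 136) = 107.4 → 107
G = 125 + 0.52 × (146 − 125) = 135.92 → 136
B = 55 + 0.52 × (135 − 55) = 96.6 → 97

(107, 136, 97)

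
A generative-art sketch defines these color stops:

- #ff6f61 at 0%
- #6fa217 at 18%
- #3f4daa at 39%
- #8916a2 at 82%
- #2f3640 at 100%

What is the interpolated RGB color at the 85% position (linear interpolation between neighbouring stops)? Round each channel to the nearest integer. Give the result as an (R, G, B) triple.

(122, 27, 146)

85% lies between the 82% and 100% stops, so the local fraction is t = (85 − 82)/(100 − 82) = 3/18 ≈ 0.1667.
#8916a2 → (137, 22, 162); #2f3640 → (47, 54, 64).
R = 137 + 0.1667 × (47 − 137) = 121.997 → 122
G = 22 + 0.1667 × (54 − 22) = 27.334 → 27
B = 162 + 0.1667 × (64 − 162) = 145.663 → 146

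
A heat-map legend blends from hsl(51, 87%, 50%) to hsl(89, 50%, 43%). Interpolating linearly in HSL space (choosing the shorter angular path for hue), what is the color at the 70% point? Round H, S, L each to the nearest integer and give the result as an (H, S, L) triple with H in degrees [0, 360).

Hue arc: Δh = 89 − 51 = 38° (|Δh| ≤ 180, already the shorter path).
H = 51 + 0.7 × (38) = 77.6 → 78°
S = 87 + 0.7 × (50 − 87) = 61.1 → 61%
L = 50 + 0.7 × (43 − 50) = 45.1 → 45%

(78, 61, 45)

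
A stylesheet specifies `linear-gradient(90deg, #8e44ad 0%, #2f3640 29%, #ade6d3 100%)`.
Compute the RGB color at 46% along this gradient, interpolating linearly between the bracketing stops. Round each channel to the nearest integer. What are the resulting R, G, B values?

46% lies between the 29% and 100% stops, so the local fraction is t = (46 − 29)/(100 − 29) = 17/71 ≈ 0.2394.
#2f3640 → (47, 54, 64); #ade6d3 → (173, 230, 211).
R = 47 + 0.2394 × (173 − 47) = 77.164 → 77
G = 54 + 0.2394 × (230 − 54) = 96.134 → 96
B = 64 + 0.2394 × (211 − 64) = 99.192 → 99

(77, 96, 99)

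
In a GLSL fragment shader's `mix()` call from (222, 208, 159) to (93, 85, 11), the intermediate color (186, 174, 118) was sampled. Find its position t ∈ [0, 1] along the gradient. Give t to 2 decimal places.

0.28

Invert the lerp on the B channel (largest span, 148): t = (118 − 159) / (11 − 159) = -41/-148 = 0.27703.
Check on R: (186 − 222)/(93 − 222) = 0.2791 ✓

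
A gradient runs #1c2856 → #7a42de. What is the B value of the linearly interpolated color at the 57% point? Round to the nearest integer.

164

B₁ = 86 (from #1c2856), B₂ = 222 (from #7a42de).
B = 86 + 0.57 × (222 − 86) = 163.52 → 164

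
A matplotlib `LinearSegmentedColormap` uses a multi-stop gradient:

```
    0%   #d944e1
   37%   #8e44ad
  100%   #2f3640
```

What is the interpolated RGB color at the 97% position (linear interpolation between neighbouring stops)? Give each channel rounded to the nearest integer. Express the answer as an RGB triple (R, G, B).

(52, 55, 69)

97% lies between the 37% and 100% stops, so the local fraction is t = (97 − 37)/(100 − 37) = 60/63 ≈ 0.9524.
#8e44ad → (142, 68, 173); #2f3640 → (47, 54, 64).
R = 142 + 0.9524 × (47 − 142) = 51.522 → 52
G = 68 + 0.9524 × (54 − 68) = 54.666 → 55
B = 173 + 0.9524 × (64 − 173) = 69.188 → 69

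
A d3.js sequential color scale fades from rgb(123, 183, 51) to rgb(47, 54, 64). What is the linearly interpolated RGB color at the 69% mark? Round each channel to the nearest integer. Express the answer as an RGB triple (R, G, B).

69% corresponds to t = 0.69.
R = 123 + 0.69 × (47 − 123) = 123 + 0.69 × -76 = 70.56 → 71
G = 183 + 0.69 × (54 − 183) = 183 + 0.69 × -129 = 93.99 → 94
B = 51 + 0.69 × (64 − 51) = 51 + 0.69 × 13 = 59.97 → 60

(71, 94, 60)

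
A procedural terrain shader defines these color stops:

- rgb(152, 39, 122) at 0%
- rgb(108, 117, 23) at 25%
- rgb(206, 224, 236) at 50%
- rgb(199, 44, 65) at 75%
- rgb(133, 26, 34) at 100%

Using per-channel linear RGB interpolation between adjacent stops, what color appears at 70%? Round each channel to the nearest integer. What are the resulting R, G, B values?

(200, 80, 99)

70% lies between the 50% and 75% stops, so the local fraction is t = (70 − 50)/(75 − 50) = 20/25 ≈ 0.8.
R = 206 + 0.8 × (199 − 206) = 200.4 → 200
G = 224 + 0.8 × (44 − 224) = 80 → 80
B = 236 + 0.8 × (65 − 236) = 99.2 → 99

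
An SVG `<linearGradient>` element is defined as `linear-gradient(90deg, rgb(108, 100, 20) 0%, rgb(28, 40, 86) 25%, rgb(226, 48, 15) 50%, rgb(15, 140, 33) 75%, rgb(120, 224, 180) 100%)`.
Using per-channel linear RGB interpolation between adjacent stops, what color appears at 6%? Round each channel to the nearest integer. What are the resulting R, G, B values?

(89, 86, 36)

6% lies between the 0% and 25% stops, so the local fraction is t = (6 − 0)/(25 − 0) = 6/25 ≈ 0.24.
R = 108 + 0.24 × (28 − 108) = 88.8 → 89
G = 100 + 0.24 × (40 − 100) = 85.6 → 86
B = 20 + 0.24 × (86 − 20) = 35.84 → 36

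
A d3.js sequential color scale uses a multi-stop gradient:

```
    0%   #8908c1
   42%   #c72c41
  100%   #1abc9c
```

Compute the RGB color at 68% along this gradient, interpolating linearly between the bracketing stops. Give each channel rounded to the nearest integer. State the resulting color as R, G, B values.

(121, 109, 106)

68% lies between the 42% and 100% stops, so the local fraction is t = (68 − 42)/(100 − 42) = 26/58 ≈ 0.4483.
#c72c41 → (199, 44, 65); #1abc9c → (26, 188, 156).
R = 199 + 0.4483 × (26 − 199) = 121.444 → 121
G = 44 + 0.4483 × (188 − 44) = 108.555 → 109
B = 65 + 0.4483 × (156 − 65) = 105.795 → 106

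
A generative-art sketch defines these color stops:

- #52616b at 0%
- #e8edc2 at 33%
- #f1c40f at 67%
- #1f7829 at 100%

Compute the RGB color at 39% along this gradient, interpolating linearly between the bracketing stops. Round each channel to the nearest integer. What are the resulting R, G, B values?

(234, 230, 162)

39% lies between the 33% and 67% stops, so the local fraction is t = (39 − 33)/(67 − 33) = 6/34 ≈ 0.1765.
#e8edc2 → (232, 237, 194); #f1c40f → (241, 196, 15).
R = 232 + 0.1765 × (241 − 232) = 233.589 → 234
G = 237 + 0.1765 × (196 − 237) = 229.763 → 230
B = 194 + 0.1765 × (15 − 194) = 162.406 → 162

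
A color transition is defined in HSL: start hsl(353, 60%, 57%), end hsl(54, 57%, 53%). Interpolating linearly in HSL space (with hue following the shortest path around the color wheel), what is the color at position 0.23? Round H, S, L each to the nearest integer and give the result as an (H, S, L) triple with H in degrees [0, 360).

Hue: 54 − 353 = -299°, but |-299| > 180 so the shorter arc goes the other way: Δh = -299 + 360 = 61°.
H = 353 + 0.23 × (61) = 367.03 → 367 → 367 mod 360 = 7°
S = 60 + 0.23 × (57 − 60) = 59.31 → 59%
L = 57 + 0.23 × (53 − 57) = 56.08 → 56%

(7, 59, 56)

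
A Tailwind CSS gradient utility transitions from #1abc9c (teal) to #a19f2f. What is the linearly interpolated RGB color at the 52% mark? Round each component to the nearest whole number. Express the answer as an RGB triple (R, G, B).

(96, 173, 99)

#1abc9c → (26, 188, 156); #a19f2f → (161, 159, 47).
52% corresponds to t = 0.52.
R = 26 + 0.52 × (161 − 26) = 26 + 0.52 × 135 = 96.2 → 96
G = 188 + 0.52 × (159 − 188) = 188 + 0.52 × -29 = 172.92 → 173
B = 156 + 0.52 × (47 − 156) = 156 + 0.52 × -109 = 99.32 → 99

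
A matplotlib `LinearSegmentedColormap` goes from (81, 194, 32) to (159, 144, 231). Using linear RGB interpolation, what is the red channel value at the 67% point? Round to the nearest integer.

R = 81 + 0.67 × (159 − 81) = 133.26 → 133

133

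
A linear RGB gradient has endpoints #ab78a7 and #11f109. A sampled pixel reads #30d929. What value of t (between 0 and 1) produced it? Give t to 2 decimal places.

0.80

Invert the lerp on the B channel (largest span, 158): t = (41 − 167) / (9 − 167) = -126/-158 = 0.79747.
Check on R: (48 − 171)/(17 − 171) = 0.7987 ✓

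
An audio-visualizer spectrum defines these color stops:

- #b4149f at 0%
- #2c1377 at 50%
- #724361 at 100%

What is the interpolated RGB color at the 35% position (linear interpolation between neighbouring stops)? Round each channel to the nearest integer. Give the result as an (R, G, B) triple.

35% lies between the 0% and 50% stops, so the local fraction is t = (35 − 0)/(50 − 0) = 35/50 ≈ 0.7.
#b4149f → (180, 20, 159); #2c1377 → (44, 19, 119).
R = 180 + 0.7 × (44 − 180) = 84.8 → 85
G = 20 + 0.7 × (19 − 20) = 19.3 → 19
B = 159 + 0.7 × (119 − 159) = 131 → 131

(85, 19, 131)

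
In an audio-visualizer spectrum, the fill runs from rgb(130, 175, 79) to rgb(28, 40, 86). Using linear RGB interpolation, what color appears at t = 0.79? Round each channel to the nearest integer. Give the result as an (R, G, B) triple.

(49, 68, 85)

R = 130 + 0.79 × (28 − 130) = 130 + 0.79 × -102 = 49.42 → 49
G = 175 + 0.79 × (40 − 175) = 175 + 0.79 × -135 = 68.35 → 68
B = 79 + 0.79 × (86 − 79) = 79 + 0.79 × 7 = 84.53 → 85
So the blended color is (49, 68, 85), about #314455.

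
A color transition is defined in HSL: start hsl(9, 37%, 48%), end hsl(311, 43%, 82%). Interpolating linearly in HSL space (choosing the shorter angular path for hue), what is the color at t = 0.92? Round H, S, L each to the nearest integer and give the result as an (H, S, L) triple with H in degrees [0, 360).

(316, 43, 79)

Hue: 311 − 9 = 302°, but |302| > 180 so the shorter arc goes the other way: Δh = 302 − 360 = -58°.
H = 9 + 0.92 × (-58) = -44.36 → -44 → -44 mod 360 = 316°
S = 37 + 0.92 × (43 − 37) = 42.52 → 43%
L = 48 + 0.92 × (82 − 48) = 79.28 → 79%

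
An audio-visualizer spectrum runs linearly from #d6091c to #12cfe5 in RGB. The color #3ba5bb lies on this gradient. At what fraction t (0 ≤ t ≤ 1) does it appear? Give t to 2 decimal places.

Invert the lerp on the B channel (largest span, 201): t = (187 − 28) / (229 − 28) = 159/201 = 0.79104.
Check on R: (59 − 214)/(18 − 214) = 0.7908 ✓

0.79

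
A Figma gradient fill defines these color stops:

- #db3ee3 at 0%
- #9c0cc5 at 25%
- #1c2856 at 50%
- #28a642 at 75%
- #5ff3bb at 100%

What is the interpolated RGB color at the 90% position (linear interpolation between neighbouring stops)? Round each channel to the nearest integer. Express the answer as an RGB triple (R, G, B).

(73, 212, 139)

90% lies between the 75% and 100% stops, so the local fraction is t = (90 − 75)/(100 − 75) = 15/25 ≈ 0.6.
#28a642 → (40, 166, 66); #5ff3bb → (95, 243, 187).
R = 40 + 0.6 × (95 − 40) = 73 → 73
G = 166 + 0.6 × (243 − 166) = 212.2 → 212
B = 66 + 0.6 × (187 − 66) = 138.6 → 139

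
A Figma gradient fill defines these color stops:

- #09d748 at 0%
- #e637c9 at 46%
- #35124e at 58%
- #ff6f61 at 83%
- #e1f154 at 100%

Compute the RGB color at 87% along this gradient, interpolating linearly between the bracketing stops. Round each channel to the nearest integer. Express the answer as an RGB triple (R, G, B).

(248, 142, 94)

87% lies between the 83% and 100% stops, so the local fraction is t = (87 − 83)/(100 − 83) = 4/17 ≈ 0.2353.
#ff6f61 → (255, 111, 97); #e1f154 → (225, 241, 84).
R = 255 + 0.2353 × (225 − 255) = 247.941 → 248
G = 111 + 0.2353 × (241 − 111) = 141.589 → 142
B = 97 + 0.2353 × (84 − 97) = 93.941 → 94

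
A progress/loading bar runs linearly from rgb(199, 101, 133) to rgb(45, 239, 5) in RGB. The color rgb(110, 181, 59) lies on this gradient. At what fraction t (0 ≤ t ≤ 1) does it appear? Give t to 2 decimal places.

0.58

Invert the lerp on the R channel (largest span, 154): t = (110 − 199) / (45 − 199) = -89/-154 = 0.57792.
Check on G: (181 − 101)/(239 − 101) = 0.5797 ✓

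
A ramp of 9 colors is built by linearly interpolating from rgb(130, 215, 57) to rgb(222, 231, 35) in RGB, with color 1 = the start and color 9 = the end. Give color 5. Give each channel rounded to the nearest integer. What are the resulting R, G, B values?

With 9 swatches and endpoints inclusive, swatch 5 sits at t = (5 − 1)/(9 − 1) = 4/8 ≈ 0.5.
R = 130 + 0.5 × (222 − 130) = 176 → 176
G = 215 + 0.5 × (231 − 215) = 223 → 223
B = 57 + 0.5 × (35 − 57) = 46 → 46

(176, 223, 46)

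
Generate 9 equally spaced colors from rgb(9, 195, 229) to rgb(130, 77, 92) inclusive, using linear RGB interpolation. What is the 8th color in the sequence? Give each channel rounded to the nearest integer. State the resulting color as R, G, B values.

(115, 92, 109)

With 9 swatches and endpoints inclusive, swatch 8 sits at t = (8 − 1)/(9 − 1) = 7/8 ≈ 0.875.
R = 9 + 0.875 × (130 − 9) = 114.875 → 115
G = 195 + 0.875 × (77 − 195) = 91.75 → 92
B = 229 + 0.875 × (92 − 229) = 109.125 → 109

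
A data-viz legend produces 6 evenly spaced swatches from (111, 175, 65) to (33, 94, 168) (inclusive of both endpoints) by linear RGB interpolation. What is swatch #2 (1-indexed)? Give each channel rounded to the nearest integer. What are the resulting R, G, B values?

(95, 159, 86)

With 6 swatches and endpoints inclusive, swatch 2 sits at t = (2 − 1)/(6 − 1) = 1/5 ≈ 0.2.
R = 111 + 0.2 × (33 − 111) = 95.4 → 95
G = 175 + 0.2 × (94 − 175) = 158.8 → 159
B = 65 + 0.2 × (168 − 65) = 85.6 → 86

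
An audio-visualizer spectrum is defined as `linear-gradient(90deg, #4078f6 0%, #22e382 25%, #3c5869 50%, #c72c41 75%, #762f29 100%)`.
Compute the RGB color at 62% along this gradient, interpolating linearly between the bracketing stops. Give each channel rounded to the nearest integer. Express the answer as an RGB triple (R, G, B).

62% lies between the 50% and 75% stops, so the local fraction is t = (62 − 50)/(75 − 50) = 12/25 ≈ 0.48.
#3c5869 → (60, 88, 105); #c72c41 → (199, 44, 65).
R = 60 + 0.48 × (199 − 60) = 126.72 → 127
G = 88 + 0.48 × (44 − 88) = 66.88 → 67
B = 105 + 0.48 × (65 − 105) = 85.8 → 86

(127, 67, 86)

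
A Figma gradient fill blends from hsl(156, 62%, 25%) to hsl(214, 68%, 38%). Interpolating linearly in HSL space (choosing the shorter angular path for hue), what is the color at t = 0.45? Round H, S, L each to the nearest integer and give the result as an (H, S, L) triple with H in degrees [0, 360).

(182, 65, 31)

Hue arc: Δh = 214 − 156 = 58° (|Δh| ≤ 180, already the shorter path).
H = 156 + 0.45 × (58) = 182.1 → 182°
S = 62 + 0.45 × (68 − 62) = 64.7 → 65%
L = 25 + 0.45 × (38 − 25) = 30.85 → 31%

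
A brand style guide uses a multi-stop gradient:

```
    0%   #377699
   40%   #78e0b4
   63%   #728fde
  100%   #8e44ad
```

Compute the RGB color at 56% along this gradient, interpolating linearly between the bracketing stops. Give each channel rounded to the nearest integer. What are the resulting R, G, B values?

(116, 168, 209)

56% lies between the 40% and 63% stops, so the local fraction is t = (56 − 40)/(63 − 40) = 16/23 ≈ 0.6957.
#78e0b4 → (120, 224, 180); #728fde → (114, 143, 222).
R = 120 + 0.6957 × (114 − 120) = 115.826 → 116
G = 224 + 0.6957 × (143 − 224) = 167.648 → 168
B = 180 + 0.6957 × (222 − 180) = 209.219 → 209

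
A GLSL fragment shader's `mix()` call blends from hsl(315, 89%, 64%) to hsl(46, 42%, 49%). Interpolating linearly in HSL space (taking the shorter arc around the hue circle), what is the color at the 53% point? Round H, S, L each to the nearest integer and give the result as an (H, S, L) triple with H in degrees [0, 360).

(3, 64, 56)

Hue: 46 − 315 = -269°, but |-269| > 180 so the shorter arc goes the other way: Δh = -269 + 360 = 91°.
H = 315 + 0.53 × (91) = 363.23 → 363 → 363 mod 360 = 3°
S = 89 + 0.53 × (42 − 89) = 64.09 → 64%
L = 64 + 0.53 × (49 − 64) = 56.05 → 56%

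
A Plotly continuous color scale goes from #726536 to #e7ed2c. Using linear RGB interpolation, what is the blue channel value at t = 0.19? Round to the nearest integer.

52

B₁ = 54 (from #726536), B₂ = 44 (from #e7ed2c).
B = 54 + 0.19 × (44 − 54) = 52.1 → 52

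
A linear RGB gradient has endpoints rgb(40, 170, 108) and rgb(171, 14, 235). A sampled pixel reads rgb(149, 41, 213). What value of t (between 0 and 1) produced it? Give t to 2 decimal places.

0.83

Invert the lerp on the G channel (largest span, 156): t = (41 − 170) / (14 − 170) = -129/-156 = 0.82692.
Check on R: (149 − 40)/(171 − 40) = 0.8321 ✓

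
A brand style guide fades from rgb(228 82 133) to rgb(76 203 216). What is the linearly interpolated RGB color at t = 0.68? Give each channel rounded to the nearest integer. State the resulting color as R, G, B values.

R = 228 + 0.68 × (76 − 228) = 228 + 0.68 × -152 = 124.64 → 125
G = 82 + 0.68 × (203 − 82) = 82 + 0.68 × 121 = 164.28 → 164
B = 133 + 0.68 × (216 − 133) = 133 + 0.68 × 83 = 189.44 → 189

(125, 164, 189)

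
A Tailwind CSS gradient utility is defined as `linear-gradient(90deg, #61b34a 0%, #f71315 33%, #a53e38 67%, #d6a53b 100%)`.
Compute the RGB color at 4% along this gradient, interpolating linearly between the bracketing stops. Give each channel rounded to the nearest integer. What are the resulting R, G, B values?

4% lies between the 0% and 33% stops, so the local fraction is t = (4 − 0)/(33 − 0) = 4/33 ≈ 0.1212.
#61b34a → (97, 179, 74); #f71315 → (247, 19, 21).
R = 97 + 0.1212 × (247 − 97) = 115.18 → 115
G = 179 + 0.1212 × (19 − 179) = 159.608 → 160
B = 74 + 0.1212 × (21 − 74) = 67.576 → 68

(115, 160, 68)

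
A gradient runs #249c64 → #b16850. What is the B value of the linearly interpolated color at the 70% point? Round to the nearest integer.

B₁ = 100 (from #249c64), B₂ = 80 (from #b16850).
B = 100 + 0.7 × (80 − 100) = 86 → 86

86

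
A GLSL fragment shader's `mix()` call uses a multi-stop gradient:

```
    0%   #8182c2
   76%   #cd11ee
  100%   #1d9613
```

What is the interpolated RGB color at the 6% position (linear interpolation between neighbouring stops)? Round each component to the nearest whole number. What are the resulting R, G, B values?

6% lies between the 0% and 76% stops, so the local fraction is t = (6 − 0)/(76 − 0) = 6/76 ≈ 0.0789.
#8182c2 → (129, 130, 194); #cd11ee → (205, 17, 238).
R = 129 + 0.0789 × (205 − 129) = 134.996 → 135
G = 130 + 0.0789 × (17 − 130) = 121.084 → 121
B = 194 + 0.0789 × (238 − 194) = 197.472 → 197

(135, 121, 197)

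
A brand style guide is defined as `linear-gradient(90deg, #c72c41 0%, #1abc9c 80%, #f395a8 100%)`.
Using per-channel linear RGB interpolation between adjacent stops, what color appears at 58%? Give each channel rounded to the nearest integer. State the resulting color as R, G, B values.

(74, 148, 131)

58% lies between the 0% and 80% stops, so the local fraction is t = (58 − 0)/(80 − 0) = 58/80 ≈ 0.725.
#c72c41 → (199, 44, 65); #1abc9c → (26, 188, 156).
R = 199 + 0.725 × (26 − 199) = 73.575 → 74
G = 44 + 0.725 × (188 − 44) = 148.4 → 148
B = 65 + 0.725 × (156 − 65) = 130.975 → 131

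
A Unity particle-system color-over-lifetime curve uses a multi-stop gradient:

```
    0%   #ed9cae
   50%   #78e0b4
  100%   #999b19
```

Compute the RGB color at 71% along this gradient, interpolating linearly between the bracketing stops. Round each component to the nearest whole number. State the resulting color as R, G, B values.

71% lies between the 50% and 100% stops, so the local fraction is t = (71 − 50)/(100 − 50) = 21/50 ≈ 0.42.
#78e0b4 → (120, 224, 180); #999b19 → (153, 155, 25).
R = 120 + 0.42 × (153 − 120) = 133.86 → 134
G = 224 + 0.42 × (155 − 224) = 195.02 → 195
B = 180 + 0.42 × (25 − 180) = 114.9 → 115

(134, 195, 115)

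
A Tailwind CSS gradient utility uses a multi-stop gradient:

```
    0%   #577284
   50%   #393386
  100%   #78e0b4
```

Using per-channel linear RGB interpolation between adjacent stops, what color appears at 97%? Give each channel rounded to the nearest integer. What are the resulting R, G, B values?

(116, 214, 177)

97% lies between the 50% and 100% stops, so the local fraction is t = (97 − 50)/(100 − 50) = 47/50 ≈ 0.94.
#393386 → (57, 51, 134); #78e0b4 → (120, 224, 180).
R = 57 + 0.94 × (120 − 57) = 116.22 → 116
G = 51 + 0.94 × (224 − 51) = 213.62 → 214
B = 134 + 0.94 × (180 − 134) = 177.24 → 177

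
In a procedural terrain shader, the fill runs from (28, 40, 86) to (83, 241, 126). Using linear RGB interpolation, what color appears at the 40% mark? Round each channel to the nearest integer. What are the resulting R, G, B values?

40% corresponds to t = 0.4.
R = 28 + 0.4 × (83 − 28) = 28 + 0.4 × 55 = 50 → 50
G = 40 + 0.4 × (241 − 40) = 40 + 0.4 × 201 = 120.4 → 120
B = 86 + 0.4 × (126 − 86) = 86 + 0.4 × 40 = 102 → 102
So the blended color is (50, 120, 102), about #327866.

(50, 120, 102)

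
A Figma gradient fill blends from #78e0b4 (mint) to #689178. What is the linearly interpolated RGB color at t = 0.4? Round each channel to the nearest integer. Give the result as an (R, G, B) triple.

(114, 192, 156)

#78e0b4 → (120, 224, 180); #689178 → (104, 145, 120).
R = 120 + 0.4 × (104 − 120) = 120 + 0.4 × -16 = 113.6 → 114
G = 224 + 0.4 × (145 − 224) = 224 + 0.4 × -79 = 192.4 → 192
B = 180 + 0.4 × (120 − 180) = 180 + 0.4 × -60 = 156 → 156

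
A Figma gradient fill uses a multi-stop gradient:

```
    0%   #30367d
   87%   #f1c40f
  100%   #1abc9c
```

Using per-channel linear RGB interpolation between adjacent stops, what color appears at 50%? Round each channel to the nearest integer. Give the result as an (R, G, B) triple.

(159, 136, 62)

50% lies between the 0% and 87% stops, so the local fraction is t = (50 − 0)/(87 − 0) = 50/87 ≈ 0.5747.
#30367d → (48, 54, 125); #f1c40f → (241, 196, 15).
R = 48 + 0.5747 × (241 − 48) = 158.917 → 159
G = 54 + 0.5747 × (196 − 54) = 135.607 → 136
B = 125 + 0.5747 × (15 − 125) = 61.783 → 62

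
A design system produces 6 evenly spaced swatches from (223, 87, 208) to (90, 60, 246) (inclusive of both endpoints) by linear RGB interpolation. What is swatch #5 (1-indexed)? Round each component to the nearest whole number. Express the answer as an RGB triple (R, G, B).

With 6 swatches and endpoints inclusive, swatch 5 sits at t = (5 − 1)/(6 − 1) = 4/5 ≈ 0.8.
R = 223 + 0.8 × (90 − 223) = 116.6 → 117
G = 87 + 0.8 × (60 − 87) = 65.4 → 65
B = 208 + 0.8 × (246 − 208) = 238.4 → 238

(117, 65, 238)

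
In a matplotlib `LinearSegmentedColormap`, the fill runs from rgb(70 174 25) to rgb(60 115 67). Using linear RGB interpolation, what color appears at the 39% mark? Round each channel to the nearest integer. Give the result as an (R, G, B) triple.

39% corresponds to t = 0.39.
R = 70 + 0.39 × (60 − 70) = 70 + 0.39 × -10 = 66.1 → 66
G = 174 + 0.39 × (115 − 174) = 174 + 0.39 × -59 = 150.99 → 151
B = 25 + 0.39 × (67 − 25) = 25 + 0.39 × 42 = 41.38 → 41
So the blended color is (66, 151, 41), about #429729.

(66, 151, 41)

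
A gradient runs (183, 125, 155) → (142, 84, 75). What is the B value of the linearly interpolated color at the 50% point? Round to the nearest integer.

115

B = 155 + 0.5 × (75 − 155) = 115 → 115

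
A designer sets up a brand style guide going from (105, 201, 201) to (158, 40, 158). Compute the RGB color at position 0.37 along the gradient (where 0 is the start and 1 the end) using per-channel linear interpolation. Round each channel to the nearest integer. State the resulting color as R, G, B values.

R = 105 + 0.37 × (158 − 105) = 105 + 0.37 × 53 = 124.61 → 125
G = 201 + 0.37 × (40 − 201) = 201 + 0.37 × -161 = 141.43 → 141
B = 201 + 0.37 × (158 − 201) = 201 + 0.37 × -43 = 185.09 → 185

(125, 141, 185)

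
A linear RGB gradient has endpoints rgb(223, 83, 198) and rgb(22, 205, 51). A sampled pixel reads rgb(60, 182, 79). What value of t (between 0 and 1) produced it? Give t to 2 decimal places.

0.81

Invert the lerp on the R channel (largest span, 201): t = (60 − 223) / (22 − 223) = -163/-201 = 0.81095.
Check on G: (182 − 83)/(205 − 83) = 0.8115 ✓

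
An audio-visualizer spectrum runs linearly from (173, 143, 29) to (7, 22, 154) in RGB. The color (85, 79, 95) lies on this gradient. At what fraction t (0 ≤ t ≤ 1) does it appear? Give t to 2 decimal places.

0.53

Invert the lerp on the R channel (largest span, 166): t = (85 − 173) / (7 − 173) = -88/-166 = 0.53012.
Check on G: (79 − 143)/(22 − 143) = 0.5289 ✓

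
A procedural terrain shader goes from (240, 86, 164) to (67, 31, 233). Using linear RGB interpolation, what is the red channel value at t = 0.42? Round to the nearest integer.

R = 240 + 0.42 × (67 − 240) = 167.34 → 167

167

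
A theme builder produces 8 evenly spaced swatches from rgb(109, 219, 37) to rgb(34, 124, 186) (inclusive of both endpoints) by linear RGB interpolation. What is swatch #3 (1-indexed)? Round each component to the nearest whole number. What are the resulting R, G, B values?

With 8 swatches and endpoints inclusive, swatch 3 sits at t = (3 − 1)/(8 − 1) = 2/7 ≈ 0.2857.
R = 109 + 0.2857 × (34 − 109) = 87.572 → 88
G = 219 + 0.2857 × (124 − 219) = 191.858 → 192
B = 37 + 0.2857 × (186 − 37) = 79.569 → 80

(88, 192, 80)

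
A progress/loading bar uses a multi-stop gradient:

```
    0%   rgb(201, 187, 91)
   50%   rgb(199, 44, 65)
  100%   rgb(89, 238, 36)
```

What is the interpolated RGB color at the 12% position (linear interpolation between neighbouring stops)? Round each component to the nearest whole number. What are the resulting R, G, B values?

12% lies between the 0% and 50% stops, so the local fraction is t = (12 − 0)/(50 − 0) = 12/50 ≈ 0.24.
R = 201 + 0.24 × (199 − 201) = 200.52 → 201
G = 187 + 0.24 × (44 − 187) = 152.68 → 153
B = 91 + 0.24 × (65 − 91) = 84.76 → 85

(201, 153, 85)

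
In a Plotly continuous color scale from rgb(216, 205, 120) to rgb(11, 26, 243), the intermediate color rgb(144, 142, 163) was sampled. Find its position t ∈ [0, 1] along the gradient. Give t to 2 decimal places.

Invert the lerp on the R channel (largest span, 205): t = (144 − 216) / (11 − 216) = -72/-205 = 0.35122.
Check on G: (142 − 205)/(26 − 205) = 0.352 ✓

0.35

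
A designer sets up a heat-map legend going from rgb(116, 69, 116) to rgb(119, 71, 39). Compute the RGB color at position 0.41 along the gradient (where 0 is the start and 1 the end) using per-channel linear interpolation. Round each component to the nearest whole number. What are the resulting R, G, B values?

(117, 70, 84)

R = 116 + 0.41 × (119 − 116) = 116 + 0.41 × 3 = 117.23 → 117
G = 69 + 0.41 × (71 − 69) = 69 + 0.41 × 2 = 69.82 → 70
B = 116 + 0.41 × (39 − 116) = 116 + 0.41 × -77 = 84.43 → 84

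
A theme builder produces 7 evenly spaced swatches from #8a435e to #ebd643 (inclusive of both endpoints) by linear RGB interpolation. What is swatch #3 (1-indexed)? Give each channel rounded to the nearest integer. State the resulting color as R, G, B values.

(170, 116, 85)

With 7 swatches and endpoints inclusive, swatch 3 sits at t = (3 − 1)/(7 − 1) = 2/6 ≈ 0.3333.
#8a435e → (138, 67, 94); #ebd643 → (235, 214, 67).
R = 138 + 0.3333 × (235 − 138) = 170.33 → 170
G = 67 + 0.3333 × (214 − 67) = 115.995 → 116
B = 94 + 0.3333 × (67 − 94) = 85.001 → 85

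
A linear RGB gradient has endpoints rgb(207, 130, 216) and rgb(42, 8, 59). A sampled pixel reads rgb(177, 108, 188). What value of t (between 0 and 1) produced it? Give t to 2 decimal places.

Invert the lerp on the R channel (largest span, 165): t = (177 − 207) / (42 − 207) = -30/-165 = 0.18182.
Check on G: (108 − 130)/(8 − 130) = 0.1803 ✓

0.18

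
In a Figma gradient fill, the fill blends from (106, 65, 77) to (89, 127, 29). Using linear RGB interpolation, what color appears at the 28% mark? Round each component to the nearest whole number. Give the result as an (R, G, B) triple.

28% corresponds to t = 0.28.
R = 106 + 0.28 × (89 − 106) = 106 + 0.28 × -17 = 101.24 → 101
G = 65 + 0.28 × (127 − 65) = 65 + 0.28 × 62 = 82.36 → 82
B = 77 + 0.28 × (29 − 77) = 77 + 0.28 × -48 = 63.56 → 64

(101, 82, 64)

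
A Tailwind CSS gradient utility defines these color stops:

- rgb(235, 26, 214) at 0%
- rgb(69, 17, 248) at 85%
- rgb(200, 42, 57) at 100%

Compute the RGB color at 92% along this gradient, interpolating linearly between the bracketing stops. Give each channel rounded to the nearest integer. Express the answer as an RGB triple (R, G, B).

(130, 29, 159)

92% lies between the 85% and 100% stops, so the local fraction is t = (92 − 85)/(100 − 85) = 7/15 ≈ 0.4667.
R = 69 + 0.4667 × (200 − 69) = 130.138 → 130
G = 17 + 0.4667 × (42 − 17) = 28.668 → 29
B = 248 + 0.4667 × (57 − 248) = 158.86 → 159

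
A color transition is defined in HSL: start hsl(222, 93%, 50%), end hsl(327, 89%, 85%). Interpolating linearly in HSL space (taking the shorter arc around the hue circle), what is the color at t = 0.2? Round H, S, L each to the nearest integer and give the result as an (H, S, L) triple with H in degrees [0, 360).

Hue arc: Δh = 327 − 222 = 105° (|Δh| ≤ 180, already the shorter path).
H = 222 + 0.2 × (105) = 243 → 243°
S = 93 + 0.2 × (89 − 93) = 92.2 → 92%
L = 50 + 0.2 × (85 − 50) = 57 → 57%

(243, 92, 57)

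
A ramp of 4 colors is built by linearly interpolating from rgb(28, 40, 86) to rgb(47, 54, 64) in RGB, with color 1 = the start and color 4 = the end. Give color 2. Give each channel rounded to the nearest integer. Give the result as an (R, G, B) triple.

With 4 swatches and endpoints inclusive, swatch 2 sits at t = (2 − 1)/(4 − 1) = 1/3 ≈ 0.3333.
R = 28 + 0.3333 × (47 − 28) = 34.333 → 34
G = 40 + 0.3333 × (54 − 40) = 44.666 → 45
B = 86 + 0.3333 × (64 − 86) = 78.667 → 79

(34, 45, 79)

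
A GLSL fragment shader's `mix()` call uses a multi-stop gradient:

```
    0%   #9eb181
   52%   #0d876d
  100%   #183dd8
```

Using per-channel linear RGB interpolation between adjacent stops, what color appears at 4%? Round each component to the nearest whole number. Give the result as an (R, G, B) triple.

(147, 174, 127)

4% lies between the 0% and 52% stops, so the local fraction is t = (4 − 0)/(52 − 0) = 4/52 ≈ 0.0769.
#9eb181 → (158, 177, 129); #0d876d → (13, 135, 109).
R = 158 + 0.0769 × (13 − 158) = 146.85 → 147
G = 177 + 0.0769 × (135 − 177) = 173.77 → 174
B = 129 + 0.0769 × (109 − 129) = 127.462 → 127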